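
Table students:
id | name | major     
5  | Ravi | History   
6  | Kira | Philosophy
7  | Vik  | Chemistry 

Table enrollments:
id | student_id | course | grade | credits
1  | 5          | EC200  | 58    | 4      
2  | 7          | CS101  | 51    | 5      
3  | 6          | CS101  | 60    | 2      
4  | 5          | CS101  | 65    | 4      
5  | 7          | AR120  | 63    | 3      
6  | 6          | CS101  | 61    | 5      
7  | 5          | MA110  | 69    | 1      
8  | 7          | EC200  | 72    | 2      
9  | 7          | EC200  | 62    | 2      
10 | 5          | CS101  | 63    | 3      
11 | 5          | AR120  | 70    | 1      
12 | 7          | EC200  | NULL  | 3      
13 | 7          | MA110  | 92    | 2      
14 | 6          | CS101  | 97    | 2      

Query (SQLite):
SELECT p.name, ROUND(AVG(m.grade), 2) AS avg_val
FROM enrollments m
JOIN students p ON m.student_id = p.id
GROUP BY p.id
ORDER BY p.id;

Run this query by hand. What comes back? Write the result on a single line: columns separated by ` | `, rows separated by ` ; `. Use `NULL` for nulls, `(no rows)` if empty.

Ravi | 65 ; Kira | 72.67 ; Vik | 68

Join each enrollments row to its students via student_id.
Group joined rows by students.id; compute ROUND(AVG(m.grade), 2) per group.
  5: ids {1, 4, 7, 10, 11} → ROUND(AVG(m.grade), 2)=65
  6: ids {3, 6, 14} → ROUND(AVG(m.grade), 2)=72.67
  7: ids {2, 5, 8, 9, 12, 13} → ROUND(AVG(m.grade), 2)=68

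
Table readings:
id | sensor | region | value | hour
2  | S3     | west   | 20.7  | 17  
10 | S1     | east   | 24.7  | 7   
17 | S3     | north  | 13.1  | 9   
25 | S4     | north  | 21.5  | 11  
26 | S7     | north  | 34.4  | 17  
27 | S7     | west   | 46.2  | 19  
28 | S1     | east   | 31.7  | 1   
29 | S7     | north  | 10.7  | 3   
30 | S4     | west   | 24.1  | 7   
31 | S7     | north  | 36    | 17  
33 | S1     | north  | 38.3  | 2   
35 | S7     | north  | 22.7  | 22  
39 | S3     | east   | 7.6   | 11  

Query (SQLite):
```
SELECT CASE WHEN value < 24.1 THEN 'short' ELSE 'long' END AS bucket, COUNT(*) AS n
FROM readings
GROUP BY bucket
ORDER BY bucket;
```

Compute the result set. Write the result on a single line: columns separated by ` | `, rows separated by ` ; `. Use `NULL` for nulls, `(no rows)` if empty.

Bucket rows by value < 24.1 → 'short' else 'long'; count each bucket.

long | 7 ; short | 6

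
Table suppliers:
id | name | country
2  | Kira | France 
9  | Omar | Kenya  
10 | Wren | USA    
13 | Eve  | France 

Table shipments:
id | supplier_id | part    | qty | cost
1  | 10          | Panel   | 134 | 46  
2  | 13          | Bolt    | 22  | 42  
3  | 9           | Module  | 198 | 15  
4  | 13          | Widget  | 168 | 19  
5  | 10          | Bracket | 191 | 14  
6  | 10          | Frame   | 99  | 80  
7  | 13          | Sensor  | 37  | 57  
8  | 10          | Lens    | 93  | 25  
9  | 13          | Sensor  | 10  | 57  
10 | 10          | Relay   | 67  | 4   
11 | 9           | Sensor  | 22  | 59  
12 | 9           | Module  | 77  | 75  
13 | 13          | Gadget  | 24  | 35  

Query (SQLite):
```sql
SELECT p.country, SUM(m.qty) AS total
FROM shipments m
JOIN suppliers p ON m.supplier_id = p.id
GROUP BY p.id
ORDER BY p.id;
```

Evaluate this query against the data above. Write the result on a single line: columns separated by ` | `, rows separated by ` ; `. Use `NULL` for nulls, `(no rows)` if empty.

Join each shipments row to its suppliers via supplier_id.
Group joined rows by suppliers.id; compute SUM(m.qty) per group.
  9: ids {3, 11, 12} → SUM(m.qty)=297
  10: ids {1, 5, 6, 8, 10} → SUM(m.qty)=584
  13: ids {2, 4, 7, 9, 13} → SUM(m.qty)=261

Kenya | 297 ; USA | 584 ; France | 261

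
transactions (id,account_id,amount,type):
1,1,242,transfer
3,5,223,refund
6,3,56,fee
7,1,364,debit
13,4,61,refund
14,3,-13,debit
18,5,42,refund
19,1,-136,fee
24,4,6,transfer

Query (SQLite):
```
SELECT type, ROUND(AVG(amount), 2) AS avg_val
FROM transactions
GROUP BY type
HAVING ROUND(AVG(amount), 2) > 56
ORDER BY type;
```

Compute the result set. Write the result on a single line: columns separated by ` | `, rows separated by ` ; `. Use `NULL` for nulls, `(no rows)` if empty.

Partition transactions by type; compute ROUND(AVG(amount), 2) within each group.
HAVING: keep groups where ROUND(AVG(amount), 2) > 56.
  debit: ids {7, 14} → ROUND(AVG(amount), 2)=175.5
  fee: ids {6, 19} → ROUND(AVG(amount), 2)=-40
  refund: ids {3, 13, 18} → ROUND(AVG(amount), 2)=108.67
  transfer: ids {1, 24} → ROUND(AVG(amount), 2)=124

debit | 175.5 ; refund | 108.67 ; transfer | 124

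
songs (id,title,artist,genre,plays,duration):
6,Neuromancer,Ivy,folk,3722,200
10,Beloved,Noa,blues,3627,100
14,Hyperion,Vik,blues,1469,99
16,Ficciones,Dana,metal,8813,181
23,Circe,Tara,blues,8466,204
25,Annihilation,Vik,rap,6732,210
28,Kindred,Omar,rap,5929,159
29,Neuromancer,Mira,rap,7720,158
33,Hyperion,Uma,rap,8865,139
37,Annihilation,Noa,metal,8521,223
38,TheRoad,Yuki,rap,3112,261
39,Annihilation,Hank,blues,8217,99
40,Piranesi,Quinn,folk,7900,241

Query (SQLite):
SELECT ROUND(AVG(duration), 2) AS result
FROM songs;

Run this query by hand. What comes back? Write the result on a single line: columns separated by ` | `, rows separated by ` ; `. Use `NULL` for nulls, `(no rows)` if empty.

174.92

All duration values: [200, 100, 99, 181, 204, 210, 159, 158, 139, 223, 261, 99, 241].
AVG = 2274 / 13 (rounded to 2 dp).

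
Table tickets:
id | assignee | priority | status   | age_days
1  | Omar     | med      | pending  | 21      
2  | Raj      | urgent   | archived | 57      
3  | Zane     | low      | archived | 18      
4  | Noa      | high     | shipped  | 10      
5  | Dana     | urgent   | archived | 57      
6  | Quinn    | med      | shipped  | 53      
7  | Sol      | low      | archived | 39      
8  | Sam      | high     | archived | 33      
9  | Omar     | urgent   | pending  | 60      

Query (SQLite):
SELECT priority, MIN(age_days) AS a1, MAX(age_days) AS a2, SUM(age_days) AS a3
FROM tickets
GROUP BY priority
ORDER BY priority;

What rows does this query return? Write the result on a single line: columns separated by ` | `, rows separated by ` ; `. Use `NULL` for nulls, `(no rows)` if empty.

high | 10 | 33 | 43 ; low | 18 | 39 | 57 ; med | 21 | 53 | 74 ; urgent | 57 | 60 | 174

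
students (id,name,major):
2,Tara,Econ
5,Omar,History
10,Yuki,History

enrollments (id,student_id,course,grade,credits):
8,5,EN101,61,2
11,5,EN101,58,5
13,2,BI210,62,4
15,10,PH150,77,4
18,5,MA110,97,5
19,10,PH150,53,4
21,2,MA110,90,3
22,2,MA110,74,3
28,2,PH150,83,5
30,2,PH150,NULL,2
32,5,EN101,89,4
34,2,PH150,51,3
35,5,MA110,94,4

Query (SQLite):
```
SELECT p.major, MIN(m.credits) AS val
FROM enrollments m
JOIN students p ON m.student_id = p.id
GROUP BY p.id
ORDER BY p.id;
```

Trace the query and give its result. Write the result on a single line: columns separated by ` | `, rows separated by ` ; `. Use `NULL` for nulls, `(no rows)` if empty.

Join each enrollments row to its students via student_id.
Group joined rows by students.id; compute MIN(m.credits) per group.
  2: ids {13, 21, 22, 28, 30, 34} → MIN(m.credits)=2
  5: ids {8, 11, 18, 32, 35} → MIN(m.credits)=2
  10: ids {15, 19} → MIN(m.credits)=4

Econ | 2 ; History | 2 ; History | 4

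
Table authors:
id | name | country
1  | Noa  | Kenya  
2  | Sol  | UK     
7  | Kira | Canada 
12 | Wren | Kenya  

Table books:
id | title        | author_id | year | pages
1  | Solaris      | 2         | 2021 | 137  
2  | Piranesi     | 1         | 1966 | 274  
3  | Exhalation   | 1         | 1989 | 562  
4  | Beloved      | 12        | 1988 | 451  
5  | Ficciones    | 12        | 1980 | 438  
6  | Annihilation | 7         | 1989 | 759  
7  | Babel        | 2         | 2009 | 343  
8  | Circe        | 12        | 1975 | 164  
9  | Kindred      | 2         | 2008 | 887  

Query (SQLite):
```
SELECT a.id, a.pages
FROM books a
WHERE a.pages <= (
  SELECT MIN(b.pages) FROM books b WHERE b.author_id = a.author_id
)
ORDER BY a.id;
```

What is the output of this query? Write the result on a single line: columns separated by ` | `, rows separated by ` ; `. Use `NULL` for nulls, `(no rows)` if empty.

For each books row a, compute MIN(pages) over rows sharing a.author_id.
Keep row a if a.pages <= that per-group MIN.
  author_id=1: MIN(pages) = 274
  author_id=2: MIN(pages) = 137
  author_id=7: MIN(pages) = 759
  author_id=12: MIN(pages) = 164

1 | 137 ; 2 | 274 ; 6 | 759 ; 8 | 164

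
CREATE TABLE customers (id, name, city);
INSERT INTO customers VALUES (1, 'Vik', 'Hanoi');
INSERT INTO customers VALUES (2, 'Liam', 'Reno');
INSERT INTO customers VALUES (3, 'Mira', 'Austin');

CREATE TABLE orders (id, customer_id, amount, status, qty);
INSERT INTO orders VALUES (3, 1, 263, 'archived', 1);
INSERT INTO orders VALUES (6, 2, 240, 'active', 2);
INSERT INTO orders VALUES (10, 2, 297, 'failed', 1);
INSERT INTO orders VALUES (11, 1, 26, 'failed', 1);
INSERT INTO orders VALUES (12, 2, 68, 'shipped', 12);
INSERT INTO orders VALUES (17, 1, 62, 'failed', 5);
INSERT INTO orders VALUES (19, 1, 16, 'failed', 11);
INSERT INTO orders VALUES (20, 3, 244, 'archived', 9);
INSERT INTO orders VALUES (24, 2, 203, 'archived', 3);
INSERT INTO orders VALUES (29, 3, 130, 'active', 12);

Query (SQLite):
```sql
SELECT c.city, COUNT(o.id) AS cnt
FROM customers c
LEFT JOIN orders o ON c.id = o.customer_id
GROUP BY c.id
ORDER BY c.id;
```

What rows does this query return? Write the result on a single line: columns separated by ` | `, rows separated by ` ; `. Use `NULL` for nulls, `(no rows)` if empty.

Hanoi | 4 ; Reno | 4 ; Austin | 2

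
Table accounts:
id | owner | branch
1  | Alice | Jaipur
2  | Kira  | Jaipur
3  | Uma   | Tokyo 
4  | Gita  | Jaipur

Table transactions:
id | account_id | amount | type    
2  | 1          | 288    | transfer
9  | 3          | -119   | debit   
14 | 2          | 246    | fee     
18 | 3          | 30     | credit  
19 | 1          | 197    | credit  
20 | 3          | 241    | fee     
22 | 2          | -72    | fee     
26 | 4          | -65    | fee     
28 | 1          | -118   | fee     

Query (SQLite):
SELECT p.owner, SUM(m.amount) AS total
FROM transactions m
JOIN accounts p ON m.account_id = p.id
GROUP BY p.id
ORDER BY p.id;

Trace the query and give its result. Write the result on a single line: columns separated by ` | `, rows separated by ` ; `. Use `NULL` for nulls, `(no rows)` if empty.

Alice | 367 ; Kira | 174 ; Uma | 152 ; Gita | -65

Join each transactions row to its accounts via account_id.
Group joined rows by accounts.id; compute SUM(m.amount) per group.
  1: ids {2, 19, 28} → SUM(m.amount)=367
  2: ids {14, 22} → SUM(m.amount)=174
  3: ids {9, 18, 20} → SUM(m.amount)=152
  4: ids {26} → SUM(m.amount)=-65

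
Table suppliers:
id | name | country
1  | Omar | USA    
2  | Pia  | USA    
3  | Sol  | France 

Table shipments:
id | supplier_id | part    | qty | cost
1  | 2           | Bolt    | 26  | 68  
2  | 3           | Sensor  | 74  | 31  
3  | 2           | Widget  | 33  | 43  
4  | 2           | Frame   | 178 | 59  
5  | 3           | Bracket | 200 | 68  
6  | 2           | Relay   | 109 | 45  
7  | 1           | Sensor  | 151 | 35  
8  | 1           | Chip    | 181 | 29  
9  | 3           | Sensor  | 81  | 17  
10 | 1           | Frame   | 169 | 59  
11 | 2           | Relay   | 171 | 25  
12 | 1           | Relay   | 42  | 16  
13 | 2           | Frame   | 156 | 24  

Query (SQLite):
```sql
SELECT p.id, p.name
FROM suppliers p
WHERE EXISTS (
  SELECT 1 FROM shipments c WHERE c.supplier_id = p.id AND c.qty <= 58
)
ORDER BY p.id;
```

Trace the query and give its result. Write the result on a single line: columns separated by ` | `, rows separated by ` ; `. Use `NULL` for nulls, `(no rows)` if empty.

For each suppliers row, check whether any shipments with matching supplier_id has qty <= 58.
Keep rows where that is true.

1 | Omar ; 2 | Pia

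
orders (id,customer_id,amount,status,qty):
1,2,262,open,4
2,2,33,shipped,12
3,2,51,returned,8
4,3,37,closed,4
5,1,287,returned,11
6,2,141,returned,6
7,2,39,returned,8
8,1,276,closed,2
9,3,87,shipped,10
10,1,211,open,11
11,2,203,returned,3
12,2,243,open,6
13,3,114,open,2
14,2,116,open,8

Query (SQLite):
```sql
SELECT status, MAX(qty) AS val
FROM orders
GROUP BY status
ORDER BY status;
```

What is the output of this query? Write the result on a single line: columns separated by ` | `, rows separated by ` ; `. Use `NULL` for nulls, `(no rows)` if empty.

closed | 4 ; open | 11 ; returned | 11 ; shipped | 12

Partition orders by status; compute MAX(qty) within each group.
  closed: ids {4, 8} → MAX(qty)=4
  open: ids {1, 10, 12, 13, 14} → MAX(qty)=11
  returned: ids {3, 5, 6, 7, 11} → MAX(qty)=11
  shipped: ids {2, 9} → MAX(qty)=12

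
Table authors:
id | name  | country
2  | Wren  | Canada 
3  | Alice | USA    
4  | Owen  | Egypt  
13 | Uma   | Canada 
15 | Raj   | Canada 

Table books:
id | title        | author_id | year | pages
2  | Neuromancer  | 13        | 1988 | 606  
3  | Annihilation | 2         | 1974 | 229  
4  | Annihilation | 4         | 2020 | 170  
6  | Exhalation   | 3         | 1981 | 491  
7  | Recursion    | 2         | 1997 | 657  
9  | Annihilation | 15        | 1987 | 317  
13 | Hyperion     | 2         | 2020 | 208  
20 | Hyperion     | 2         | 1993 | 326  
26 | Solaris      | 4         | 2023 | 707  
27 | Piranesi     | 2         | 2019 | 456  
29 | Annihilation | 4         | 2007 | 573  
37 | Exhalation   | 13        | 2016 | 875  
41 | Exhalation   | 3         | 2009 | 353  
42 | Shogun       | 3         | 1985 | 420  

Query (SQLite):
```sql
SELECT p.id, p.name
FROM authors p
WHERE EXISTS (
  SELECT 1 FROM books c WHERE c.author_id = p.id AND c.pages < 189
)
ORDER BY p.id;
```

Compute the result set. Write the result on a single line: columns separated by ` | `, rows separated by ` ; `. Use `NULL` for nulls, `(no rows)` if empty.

4 | Owen

For each authors row, check whether any books with matching author_id has pages < 189.
Keep rows where that is true.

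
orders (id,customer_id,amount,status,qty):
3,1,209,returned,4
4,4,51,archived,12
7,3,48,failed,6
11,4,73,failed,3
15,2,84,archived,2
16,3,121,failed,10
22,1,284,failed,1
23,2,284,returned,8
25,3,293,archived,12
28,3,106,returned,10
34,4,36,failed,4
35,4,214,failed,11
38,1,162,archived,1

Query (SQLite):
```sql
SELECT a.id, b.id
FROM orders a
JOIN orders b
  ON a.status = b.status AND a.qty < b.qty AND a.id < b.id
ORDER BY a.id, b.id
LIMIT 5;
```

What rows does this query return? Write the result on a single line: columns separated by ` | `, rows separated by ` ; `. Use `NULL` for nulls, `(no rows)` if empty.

3 | 23 ; 3 | 28 ; 7 | 16 ; 7 | 35 ; 11 | 16

Pairs (a,b) with same status, a.qty < b.qty, a.id < b.id.
status groups: archived:{4,15,25,38} failed:{7,11,16,22,34,35} returned:{3,23,28}
Ordered by (a.id, b.id); first 5.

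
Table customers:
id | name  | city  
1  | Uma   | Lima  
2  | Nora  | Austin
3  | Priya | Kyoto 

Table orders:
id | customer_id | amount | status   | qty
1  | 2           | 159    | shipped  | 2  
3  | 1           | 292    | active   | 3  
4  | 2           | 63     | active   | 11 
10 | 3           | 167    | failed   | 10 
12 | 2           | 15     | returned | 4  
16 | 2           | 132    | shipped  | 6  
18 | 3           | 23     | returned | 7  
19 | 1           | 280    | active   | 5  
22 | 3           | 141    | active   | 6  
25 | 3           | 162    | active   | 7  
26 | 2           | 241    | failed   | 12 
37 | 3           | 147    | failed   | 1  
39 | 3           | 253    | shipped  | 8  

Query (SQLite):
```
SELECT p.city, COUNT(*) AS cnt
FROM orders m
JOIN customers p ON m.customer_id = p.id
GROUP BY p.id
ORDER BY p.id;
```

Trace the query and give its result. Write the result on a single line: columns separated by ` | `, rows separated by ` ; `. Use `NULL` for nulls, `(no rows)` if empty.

Lima | 2 ; Austin | 5 ; Kyoto | 6

Join each orders row to its customers via customer_id.
Group joined rows by customers.id; compute COUNT(*) per group.
  1: ids {3, 19} → COUNT(*)=2
  2: ids {1, 4, 12, 16, 26} → COUNT(*)=5
  3: ids {10, 18, 22, 25, 37, 39} → COUNT(*)=6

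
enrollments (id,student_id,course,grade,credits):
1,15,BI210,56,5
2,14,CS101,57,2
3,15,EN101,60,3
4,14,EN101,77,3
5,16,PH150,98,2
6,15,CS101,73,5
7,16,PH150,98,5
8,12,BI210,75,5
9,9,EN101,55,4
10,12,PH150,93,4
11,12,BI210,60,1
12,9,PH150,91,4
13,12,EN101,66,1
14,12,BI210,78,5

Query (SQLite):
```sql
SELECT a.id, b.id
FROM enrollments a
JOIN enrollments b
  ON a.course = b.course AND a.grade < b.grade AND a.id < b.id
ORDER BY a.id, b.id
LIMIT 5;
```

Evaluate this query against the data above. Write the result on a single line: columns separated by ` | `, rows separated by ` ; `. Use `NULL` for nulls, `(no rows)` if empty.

1 | 8 ; 1 | 11 ; 1 | 14 ; 2 | 6 ; 3 | 4

Pairs (a,b) with same course, a.grade < b.grade, a.id < b.id.
course groups: BI210:{1,8,11,14} CS101:{2,6} EN101:{3,4,9,13} PH150:{5,7,10,12}
Ordered by (a.id, b.id); first 5.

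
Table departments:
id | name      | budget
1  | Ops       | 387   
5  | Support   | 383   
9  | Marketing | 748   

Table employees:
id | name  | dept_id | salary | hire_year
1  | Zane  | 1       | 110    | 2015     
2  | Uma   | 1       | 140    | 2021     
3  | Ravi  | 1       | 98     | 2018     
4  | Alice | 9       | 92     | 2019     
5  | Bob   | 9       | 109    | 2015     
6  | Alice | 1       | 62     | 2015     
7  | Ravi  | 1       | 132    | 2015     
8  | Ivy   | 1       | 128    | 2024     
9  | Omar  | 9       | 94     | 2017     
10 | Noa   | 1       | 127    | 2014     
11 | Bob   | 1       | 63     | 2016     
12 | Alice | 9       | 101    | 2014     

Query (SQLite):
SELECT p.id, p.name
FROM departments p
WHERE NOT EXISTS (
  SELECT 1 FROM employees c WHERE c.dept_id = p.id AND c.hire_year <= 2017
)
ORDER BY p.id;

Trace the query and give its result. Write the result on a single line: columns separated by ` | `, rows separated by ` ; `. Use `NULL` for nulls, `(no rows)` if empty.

For each departments row, check whether any employees with matching dept_id has hire_year <= 2017.
Keep rows where that is false.

5 | Support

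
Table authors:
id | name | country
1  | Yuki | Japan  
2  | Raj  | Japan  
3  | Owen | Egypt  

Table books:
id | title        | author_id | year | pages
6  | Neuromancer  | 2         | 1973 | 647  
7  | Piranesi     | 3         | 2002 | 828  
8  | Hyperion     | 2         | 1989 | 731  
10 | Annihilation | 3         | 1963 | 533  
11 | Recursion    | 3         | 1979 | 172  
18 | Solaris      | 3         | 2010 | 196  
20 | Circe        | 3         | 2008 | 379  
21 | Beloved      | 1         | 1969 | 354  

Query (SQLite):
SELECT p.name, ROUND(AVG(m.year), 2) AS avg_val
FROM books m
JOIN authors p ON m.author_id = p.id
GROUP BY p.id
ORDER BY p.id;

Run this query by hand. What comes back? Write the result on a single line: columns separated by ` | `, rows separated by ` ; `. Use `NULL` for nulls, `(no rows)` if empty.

Yuki | 1969 ; Raj | 1981 ; Owen | 1992.4

Join each books row to its authors via author_id.
Group joined rows by authors.id; compute ROUND(AVG(m.year), 2) per group.
  1: ids {21} → ROUND(AVG(m.year), 2)=1969
  2: ids {6, 8} → ROUND(AVG(m.year), 2)=1981
  3: ids {7, 10, 11, 18, 20} → ROUND(AVG(m.year), 2)=1992.4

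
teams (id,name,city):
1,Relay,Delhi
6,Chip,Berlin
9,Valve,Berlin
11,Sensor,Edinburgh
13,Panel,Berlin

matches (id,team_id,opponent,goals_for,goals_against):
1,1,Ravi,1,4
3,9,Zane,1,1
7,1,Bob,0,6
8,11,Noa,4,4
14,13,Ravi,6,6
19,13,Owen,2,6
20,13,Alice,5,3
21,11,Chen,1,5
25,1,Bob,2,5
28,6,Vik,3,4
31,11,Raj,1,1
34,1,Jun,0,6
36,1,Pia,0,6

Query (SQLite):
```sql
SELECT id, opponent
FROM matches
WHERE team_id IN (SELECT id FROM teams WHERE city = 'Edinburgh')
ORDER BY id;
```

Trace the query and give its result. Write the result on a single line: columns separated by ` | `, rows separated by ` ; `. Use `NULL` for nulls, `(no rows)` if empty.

8 | Noa ; 21 | Chen ; 31 | Raj

Inner query: teams.id where city = 'Edinburgh'.
Outer: keep matches rows whose team_id is in that set.
Inner query → {11}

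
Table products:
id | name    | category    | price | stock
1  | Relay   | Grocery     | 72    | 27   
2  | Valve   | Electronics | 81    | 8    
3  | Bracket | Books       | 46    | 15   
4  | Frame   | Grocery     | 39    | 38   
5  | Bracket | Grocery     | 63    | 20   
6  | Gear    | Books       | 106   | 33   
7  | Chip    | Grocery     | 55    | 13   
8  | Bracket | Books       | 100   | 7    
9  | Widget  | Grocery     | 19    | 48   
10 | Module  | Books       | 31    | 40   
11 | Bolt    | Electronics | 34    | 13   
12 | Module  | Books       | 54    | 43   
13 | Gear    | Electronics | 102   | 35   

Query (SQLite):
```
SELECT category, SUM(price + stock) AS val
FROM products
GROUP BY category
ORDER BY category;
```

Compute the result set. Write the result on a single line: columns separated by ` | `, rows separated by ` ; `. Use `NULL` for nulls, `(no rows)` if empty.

Books | 475 ; Electronics | 273 ; Grocery | 394

For each row compute price + stock.
Group by category; take SUM of the expression per group.
  Books: ids {3, 6, 8, 10, 12} → SUM(price + stock)=475
  Electronics: ids {2, 11, 13} → SUM(price + stock)=273
  Grocery: ids {1, 4, 5, 7, 9} → SUM(price + stock)=394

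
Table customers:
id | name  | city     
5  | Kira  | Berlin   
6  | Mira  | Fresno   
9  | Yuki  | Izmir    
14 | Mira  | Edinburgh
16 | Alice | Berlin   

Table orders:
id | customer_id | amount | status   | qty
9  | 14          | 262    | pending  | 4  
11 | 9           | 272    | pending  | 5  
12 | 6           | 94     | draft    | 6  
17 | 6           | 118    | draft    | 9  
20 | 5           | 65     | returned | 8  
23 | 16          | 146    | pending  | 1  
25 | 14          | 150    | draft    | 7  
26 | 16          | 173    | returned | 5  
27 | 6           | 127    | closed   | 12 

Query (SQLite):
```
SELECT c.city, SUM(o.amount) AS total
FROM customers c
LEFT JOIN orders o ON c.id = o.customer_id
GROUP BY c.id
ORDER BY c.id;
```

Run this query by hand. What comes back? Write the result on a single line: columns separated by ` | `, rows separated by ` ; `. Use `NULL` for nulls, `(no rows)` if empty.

Berlin | 65 ; Fresno | 339 ; Izmir | 272 ; Edinburgh | 412 ; Berlin | 319

LEFT JOIN keeps every customers row; unmatched ones get NULL for orders columns.
Group by customers.id and compute SUM(o.amount). SUM over an all-NULL group is NULL.
  5: ids {20} → SUM(o.amount)=65
  6: ids {12, 17, 27} → SUM(o.amount)=339
  9: ids {11} → SUM(o.amount)=272
  14: ids {9, 25} → SUM(o.amount)=412
  16: ids {23, 26} → SUM(o.amount)=319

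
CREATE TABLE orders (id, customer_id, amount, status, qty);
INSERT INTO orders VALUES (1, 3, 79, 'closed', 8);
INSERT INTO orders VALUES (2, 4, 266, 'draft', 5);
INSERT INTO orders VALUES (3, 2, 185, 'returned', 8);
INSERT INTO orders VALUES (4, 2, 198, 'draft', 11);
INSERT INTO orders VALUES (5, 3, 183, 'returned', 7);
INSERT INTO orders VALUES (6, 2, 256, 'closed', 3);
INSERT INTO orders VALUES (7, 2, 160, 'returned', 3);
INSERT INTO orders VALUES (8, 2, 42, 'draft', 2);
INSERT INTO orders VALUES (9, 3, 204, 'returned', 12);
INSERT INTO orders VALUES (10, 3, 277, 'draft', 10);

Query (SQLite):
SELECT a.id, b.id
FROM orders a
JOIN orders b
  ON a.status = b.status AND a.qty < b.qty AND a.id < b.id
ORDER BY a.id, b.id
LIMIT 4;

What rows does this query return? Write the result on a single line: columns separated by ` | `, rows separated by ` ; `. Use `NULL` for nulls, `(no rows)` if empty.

2 | 4 ; 2 | 10 ; 3 | 9 ; 5 | 9

Pairs (a,b) with same status, a.qty < b.qty, a.id < b.id.
status groups: closed:{1,6} draft:{2,4,8,10} returned:{3,5,7,9}
Ordered by (a.id, b.id); first 4.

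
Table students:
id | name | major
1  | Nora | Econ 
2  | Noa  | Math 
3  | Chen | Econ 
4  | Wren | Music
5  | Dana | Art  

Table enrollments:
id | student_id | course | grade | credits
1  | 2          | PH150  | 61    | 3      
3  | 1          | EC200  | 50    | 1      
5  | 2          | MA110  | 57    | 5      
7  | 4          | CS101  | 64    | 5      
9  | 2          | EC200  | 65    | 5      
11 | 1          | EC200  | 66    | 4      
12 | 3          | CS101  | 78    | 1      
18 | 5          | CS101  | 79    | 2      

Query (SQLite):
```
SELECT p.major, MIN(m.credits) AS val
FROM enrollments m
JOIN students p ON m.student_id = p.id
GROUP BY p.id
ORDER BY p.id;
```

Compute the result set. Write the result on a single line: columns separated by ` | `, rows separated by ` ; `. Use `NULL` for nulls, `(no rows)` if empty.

Econ | 1 ; Math | 3 ; Econ | 1 ; Music | 5 ; Art | 2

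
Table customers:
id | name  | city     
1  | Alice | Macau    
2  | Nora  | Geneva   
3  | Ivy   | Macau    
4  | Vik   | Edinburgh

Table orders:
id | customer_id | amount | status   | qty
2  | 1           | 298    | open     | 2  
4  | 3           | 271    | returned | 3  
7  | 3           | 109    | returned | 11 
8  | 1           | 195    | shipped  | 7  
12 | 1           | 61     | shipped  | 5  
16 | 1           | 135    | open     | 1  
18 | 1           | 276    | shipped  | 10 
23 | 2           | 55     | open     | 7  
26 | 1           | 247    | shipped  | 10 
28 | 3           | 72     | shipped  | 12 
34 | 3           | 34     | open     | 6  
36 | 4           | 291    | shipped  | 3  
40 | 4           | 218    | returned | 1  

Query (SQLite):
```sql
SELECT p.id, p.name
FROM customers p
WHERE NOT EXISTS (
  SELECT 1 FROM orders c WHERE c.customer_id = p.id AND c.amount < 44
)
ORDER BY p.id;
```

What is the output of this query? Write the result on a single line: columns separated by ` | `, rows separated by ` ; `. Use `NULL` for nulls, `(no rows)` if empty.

1 | Alice ; 2 | Nora ; 4 | Vik

For each customers row, check whether any orders with matching customer_id has amount < 44.
Keep rows where that is false.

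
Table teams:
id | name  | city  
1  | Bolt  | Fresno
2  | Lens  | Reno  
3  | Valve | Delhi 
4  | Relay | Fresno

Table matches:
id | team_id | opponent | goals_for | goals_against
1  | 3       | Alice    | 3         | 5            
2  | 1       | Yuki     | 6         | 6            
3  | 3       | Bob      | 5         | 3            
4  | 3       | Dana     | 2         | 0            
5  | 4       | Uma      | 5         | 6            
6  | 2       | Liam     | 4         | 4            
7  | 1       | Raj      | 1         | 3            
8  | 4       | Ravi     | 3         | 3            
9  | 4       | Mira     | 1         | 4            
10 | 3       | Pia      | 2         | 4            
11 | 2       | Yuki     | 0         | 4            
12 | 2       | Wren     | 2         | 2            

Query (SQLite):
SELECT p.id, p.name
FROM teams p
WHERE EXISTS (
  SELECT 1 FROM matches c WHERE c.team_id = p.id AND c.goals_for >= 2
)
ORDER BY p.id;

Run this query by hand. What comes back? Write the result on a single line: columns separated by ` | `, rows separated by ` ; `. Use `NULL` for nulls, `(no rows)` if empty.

1 | Bolt ; 2 | Lens ; 3 | Valve ; 4 | Relay

For each teams row, check whether any matches with matching team_id has goals_for >= 2.
Keep rows where that is true.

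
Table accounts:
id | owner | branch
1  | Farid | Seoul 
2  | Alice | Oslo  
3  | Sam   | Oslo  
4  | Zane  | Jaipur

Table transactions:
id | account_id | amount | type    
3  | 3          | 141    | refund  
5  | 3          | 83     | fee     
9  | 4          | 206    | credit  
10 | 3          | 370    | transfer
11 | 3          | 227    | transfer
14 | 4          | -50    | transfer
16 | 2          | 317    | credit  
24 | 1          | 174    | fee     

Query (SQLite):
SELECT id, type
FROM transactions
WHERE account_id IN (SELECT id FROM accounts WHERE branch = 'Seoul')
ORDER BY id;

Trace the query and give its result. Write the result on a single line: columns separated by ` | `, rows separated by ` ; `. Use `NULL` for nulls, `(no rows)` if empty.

24 | fee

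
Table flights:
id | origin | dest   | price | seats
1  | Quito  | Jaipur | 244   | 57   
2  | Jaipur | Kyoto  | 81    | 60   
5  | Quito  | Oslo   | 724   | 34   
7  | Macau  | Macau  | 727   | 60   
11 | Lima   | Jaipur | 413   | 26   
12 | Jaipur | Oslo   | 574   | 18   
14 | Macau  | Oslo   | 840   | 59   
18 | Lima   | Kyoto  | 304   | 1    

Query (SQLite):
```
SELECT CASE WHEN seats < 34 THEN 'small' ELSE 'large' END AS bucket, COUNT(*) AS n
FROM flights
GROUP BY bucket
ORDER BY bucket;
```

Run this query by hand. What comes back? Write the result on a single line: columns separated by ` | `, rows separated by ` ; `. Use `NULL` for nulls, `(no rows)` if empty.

large | 5 ; small | 3

Bucket rows by seats < 34 → 'small' else 'large'; count each bucket.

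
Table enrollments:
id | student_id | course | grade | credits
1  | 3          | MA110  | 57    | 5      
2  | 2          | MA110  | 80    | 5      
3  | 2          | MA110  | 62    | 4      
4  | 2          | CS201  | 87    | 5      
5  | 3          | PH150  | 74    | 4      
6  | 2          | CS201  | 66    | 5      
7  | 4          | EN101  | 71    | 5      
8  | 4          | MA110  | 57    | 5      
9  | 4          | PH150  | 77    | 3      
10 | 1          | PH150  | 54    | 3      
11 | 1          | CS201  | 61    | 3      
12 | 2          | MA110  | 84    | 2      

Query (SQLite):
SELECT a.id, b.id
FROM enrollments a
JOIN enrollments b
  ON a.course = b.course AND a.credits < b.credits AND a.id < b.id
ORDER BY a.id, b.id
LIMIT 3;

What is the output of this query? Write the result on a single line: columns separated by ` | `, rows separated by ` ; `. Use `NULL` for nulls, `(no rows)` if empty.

Pairs (a,b) with same course, a.credits < b.credits, a.id < b.id.
course groups: CS201:{4,6,11} EN101:{7} MA110:{1,2,3,8,12} PH150:{5,9,10}
Ordered by (a.id, b.id); first 3.

3 | 8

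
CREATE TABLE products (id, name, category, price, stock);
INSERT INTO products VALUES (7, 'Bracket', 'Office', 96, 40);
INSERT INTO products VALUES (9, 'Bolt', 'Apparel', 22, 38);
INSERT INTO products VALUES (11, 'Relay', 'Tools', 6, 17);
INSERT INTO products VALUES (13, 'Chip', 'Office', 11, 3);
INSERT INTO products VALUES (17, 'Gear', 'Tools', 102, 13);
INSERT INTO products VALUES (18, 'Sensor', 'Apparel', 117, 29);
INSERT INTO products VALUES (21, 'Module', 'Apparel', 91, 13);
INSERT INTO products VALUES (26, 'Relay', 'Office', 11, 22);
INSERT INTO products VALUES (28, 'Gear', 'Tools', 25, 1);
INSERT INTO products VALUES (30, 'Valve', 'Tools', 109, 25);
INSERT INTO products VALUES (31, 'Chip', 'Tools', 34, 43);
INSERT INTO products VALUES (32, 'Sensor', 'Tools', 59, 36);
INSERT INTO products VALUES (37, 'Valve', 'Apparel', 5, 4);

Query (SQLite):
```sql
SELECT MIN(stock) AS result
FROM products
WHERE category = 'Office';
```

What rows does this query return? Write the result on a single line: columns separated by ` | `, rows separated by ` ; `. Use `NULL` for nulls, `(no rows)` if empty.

Rows where category='Office' → stock values: [40, 3, 22].
MIN of non-NULL values = 3.

3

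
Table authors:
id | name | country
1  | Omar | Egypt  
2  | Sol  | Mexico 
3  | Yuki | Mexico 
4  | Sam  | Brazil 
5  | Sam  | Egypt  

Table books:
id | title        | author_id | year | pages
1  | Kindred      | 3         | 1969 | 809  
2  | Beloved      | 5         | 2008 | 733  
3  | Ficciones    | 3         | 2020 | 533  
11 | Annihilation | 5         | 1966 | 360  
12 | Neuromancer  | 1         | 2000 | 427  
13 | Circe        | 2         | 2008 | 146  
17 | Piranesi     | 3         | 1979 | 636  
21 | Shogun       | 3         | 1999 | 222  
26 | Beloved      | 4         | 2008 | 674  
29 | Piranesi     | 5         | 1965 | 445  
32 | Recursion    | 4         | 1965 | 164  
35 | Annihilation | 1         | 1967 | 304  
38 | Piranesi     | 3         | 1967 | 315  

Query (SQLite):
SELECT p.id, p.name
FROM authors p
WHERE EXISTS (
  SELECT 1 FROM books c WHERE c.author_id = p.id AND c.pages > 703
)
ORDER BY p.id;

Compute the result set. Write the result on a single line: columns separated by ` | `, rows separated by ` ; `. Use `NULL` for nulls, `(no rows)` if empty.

3 | Yuki ; 5 | Sam

For each authors row, check whether any books with matching author_id has pages > 703.
Keep rows where that is true.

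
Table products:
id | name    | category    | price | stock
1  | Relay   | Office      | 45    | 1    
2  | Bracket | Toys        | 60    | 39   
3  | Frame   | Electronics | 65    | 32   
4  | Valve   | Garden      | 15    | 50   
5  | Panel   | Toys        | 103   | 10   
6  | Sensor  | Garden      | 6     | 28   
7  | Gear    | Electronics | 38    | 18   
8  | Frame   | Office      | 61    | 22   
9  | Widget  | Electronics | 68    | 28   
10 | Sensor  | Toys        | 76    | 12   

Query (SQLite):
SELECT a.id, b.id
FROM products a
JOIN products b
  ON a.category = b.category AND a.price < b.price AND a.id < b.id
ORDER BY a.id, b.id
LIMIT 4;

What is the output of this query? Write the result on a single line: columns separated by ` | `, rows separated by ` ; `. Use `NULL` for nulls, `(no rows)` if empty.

1 | 8 ; 2 | 5 ; 2 | 10 ; 3 | 9

Pairs (a,b) with same category, a.price < b.price, a.id < b.id.
category groups: Electronics:{3,7,9} Garden:{4,6} Office:{1,8} Toys:{2,5,10}
Ordered by (a.id, b.id); first 4.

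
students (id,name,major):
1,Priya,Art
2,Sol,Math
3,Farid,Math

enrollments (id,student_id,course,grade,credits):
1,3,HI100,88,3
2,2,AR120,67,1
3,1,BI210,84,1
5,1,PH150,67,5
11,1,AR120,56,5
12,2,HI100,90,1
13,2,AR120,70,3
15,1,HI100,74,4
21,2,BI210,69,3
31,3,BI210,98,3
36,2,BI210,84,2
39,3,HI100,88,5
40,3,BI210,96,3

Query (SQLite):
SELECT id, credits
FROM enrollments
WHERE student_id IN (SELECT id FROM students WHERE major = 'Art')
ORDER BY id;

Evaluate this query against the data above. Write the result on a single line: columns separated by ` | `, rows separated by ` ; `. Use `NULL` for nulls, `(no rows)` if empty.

3 | 1 ; 5 | 5 ; 11 | 5 ; 15 | 4

Inner query: students.id where major = 'Art'.
Outer: keep enrollments rows whose student_id is in that set.
Inner query → {1}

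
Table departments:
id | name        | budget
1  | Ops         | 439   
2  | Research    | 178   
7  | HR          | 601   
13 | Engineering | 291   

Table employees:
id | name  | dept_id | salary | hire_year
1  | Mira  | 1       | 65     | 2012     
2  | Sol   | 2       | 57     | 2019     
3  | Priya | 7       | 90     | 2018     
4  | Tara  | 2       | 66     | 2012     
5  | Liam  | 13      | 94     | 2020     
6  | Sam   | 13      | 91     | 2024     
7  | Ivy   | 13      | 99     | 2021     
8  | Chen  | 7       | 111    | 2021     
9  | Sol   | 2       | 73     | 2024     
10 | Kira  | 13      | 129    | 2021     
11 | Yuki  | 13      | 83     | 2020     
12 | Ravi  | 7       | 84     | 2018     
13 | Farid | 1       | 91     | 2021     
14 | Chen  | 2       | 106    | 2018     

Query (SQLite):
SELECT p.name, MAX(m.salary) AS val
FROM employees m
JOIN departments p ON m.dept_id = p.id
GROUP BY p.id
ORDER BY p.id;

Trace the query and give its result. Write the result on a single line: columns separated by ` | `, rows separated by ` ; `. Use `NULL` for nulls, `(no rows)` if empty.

Ops | 91 ; Research | 106 ; HR | 111 ; Engineering | 129

Join each employees row to its departments via dept_id.
Group joined rows by departments.id; compute MAX(m.salary) per group.
  1: ids {1, 13} → MAX(m.salary)=91
  2: ids {2, 4, 9, 14} → MAX(m.salary)=106
  7: ids {3, 8, 12} → MAX(m.salary)=111
  13: ids {5, 6, 7, 10, 11} → MAX(m.salary)=129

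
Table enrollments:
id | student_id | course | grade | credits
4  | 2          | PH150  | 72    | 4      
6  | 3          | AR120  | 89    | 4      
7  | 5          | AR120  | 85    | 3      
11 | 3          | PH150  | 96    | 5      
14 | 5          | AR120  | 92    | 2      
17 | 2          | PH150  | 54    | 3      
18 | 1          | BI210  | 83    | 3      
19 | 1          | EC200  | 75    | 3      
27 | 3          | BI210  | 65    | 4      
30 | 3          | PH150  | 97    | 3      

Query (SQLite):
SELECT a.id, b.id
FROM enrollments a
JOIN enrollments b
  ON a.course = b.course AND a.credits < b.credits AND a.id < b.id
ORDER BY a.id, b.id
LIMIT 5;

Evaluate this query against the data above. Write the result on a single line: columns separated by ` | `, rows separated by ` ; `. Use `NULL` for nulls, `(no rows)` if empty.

4 | 11 ; 18 | 27

Pairs (a,b) with same course, a.credits < b.credits, a.id < b.id.
course groups: AR120:{6,7,14} BI210:{18,27} EC200:{19} PH150:{4,11,17,30}
Ordered by (a.id, b.id); first 5.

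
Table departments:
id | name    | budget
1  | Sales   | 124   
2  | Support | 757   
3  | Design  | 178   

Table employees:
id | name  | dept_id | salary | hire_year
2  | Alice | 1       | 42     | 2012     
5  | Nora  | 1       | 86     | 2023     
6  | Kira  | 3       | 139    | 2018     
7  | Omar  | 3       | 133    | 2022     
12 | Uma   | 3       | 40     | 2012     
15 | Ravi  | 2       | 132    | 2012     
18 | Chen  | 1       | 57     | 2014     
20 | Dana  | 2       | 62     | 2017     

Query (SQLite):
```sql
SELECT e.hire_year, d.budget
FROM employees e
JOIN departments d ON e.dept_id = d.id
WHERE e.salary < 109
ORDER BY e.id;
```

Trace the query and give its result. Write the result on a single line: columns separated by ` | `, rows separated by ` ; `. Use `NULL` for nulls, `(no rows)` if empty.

Each employees row matches the departments row where dept_id = departments.id.
Then keep rows with e.salary < 109.

2012 | 124 ; 2023 | 124 ; 2012 | 178 ; 2014 | 124 ; 2017 | 757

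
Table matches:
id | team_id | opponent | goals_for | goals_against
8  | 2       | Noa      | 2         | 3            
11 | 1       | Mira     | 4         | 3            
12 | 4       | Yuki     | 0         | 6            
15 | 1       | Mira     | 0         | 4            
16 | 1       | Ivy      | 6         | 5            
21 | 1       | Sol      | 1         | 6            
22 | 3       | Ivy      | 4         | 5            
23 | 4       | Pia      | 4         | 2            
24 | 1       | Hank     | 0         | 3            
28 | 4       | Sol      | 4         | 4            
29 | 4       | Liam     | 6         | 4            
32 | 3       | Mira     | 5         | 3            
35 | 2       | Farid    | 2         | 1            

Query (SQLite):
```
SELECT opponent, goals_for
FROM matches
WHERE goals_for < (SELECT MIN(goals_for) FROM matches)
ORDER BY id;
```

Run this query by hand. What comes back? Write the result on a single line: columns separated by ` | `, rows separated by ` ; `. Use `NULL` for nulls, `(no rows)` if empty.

Scalar subquery: MIN(goals_for) over all matches rows = 0.
Keep rows where goals_for < that value.

(no rows)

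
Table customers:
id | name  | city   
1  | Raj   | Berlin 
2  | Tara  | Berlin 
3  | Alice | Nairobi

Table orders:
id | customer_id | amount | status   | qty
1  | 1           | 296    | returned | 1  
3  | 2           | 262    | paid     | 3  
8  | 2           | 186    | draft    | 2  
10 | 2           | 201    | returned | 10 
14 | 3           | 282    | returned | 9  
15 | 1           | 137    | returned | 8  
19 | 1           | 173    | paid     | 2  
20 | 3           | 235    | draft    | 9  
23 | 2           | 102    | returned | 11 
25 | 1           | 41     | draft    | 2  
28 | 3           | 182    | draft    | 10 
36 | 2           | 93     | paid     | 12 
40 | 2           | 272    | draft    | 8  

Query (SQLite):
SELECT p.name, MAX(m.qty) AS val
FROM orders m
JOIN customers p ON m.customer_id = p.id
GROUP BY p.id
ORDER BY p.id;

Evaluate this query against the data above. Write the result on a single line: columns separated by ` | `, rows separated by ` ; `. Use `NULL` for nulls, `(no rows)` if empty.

Raj | 8 ; Tara | 12 ; Alice | 10

Join each orders row to its customers via customer_id.
Group joined rows by customers.id; compute MAX(m.qty) per group.
  1: ids {1, 15, 19, 25} → MAX(m.qty)=8
  2: ids {3, 8, 10, 23, 36, 40} → MAX(m.qty)=12
  3: ids {14, 20, 28} → MAX(m.qty)=10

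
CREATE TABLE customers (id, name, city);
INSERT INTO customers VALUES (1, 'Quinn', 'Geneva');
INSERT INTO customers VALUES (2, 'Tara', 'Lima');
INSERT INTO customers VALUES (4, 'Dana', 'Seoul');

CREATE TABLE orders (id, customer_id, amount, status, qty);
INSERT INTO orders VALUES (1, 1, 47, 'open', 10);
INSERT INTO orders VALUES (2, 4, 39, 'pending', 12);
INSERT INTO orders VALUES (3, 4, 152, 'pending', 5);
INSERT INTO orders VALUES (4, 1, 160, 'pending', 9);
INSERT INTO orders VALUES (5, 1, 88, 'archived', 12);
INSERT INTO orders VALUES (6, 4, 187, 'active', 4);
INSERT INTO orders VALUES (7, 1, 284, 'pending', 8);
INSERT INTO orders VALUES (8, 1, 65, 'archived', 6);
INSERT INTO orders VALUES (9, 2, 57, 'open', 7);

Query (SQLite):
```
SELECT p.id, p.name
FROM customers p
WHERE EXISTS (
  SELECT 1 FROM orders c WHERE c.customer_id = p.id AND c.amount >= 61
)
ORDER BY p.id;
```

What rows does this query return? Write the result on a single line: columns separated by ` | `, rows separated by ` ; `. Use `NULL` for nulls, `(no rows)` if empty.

For each customers row, check whether any orders with matching customer_id has amount >= 61.
Keep rows where that is true.

1 | Quinn ; 4 | Dana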